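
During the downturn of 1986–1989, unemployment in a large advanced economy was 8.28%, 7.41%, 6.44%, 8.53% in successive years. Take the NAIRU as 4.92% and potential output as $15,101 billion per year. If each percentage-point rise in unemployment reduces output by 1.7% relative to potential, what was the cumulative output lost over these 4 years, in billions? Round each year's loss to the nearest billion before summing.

$2,819 billion

Year 1986: gap = -1.7 × (8.28 - 4.92) = -5.712%, loss ≈ 15101 × 5.712/100 ≈ 863.
Year 1987: gap = -1.7 × (7.41 - 4.92) = -4.233%, loss ≈ 15101 × 4.233/100 ≈ 639.
Year 1988: gap = -1.7 × (6.44 - 4.92) = -2.584%, loss ≈ 15101 × 2.584/100 ≈ 390.
Year 1989: gap = -1.7 × (8.53 - 4.92) = -6.137%, loss ≈ 15101 × 6.137/100 ≈ 927.
Total lost output = 863 + 639 + 390 + 927 = 2819 billion.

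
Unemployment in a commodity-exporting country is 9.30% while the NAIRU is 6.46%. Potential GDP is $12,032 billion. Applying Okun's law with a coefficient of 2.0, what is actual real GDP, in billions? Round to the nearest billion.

$11,349 billion

Unemployment gap = 9.3 - 6.46 = 2.84 points, so the output gap is -2 × 2.84 = -5.68%.
Actual GDP = 12032 × (1 - 5.68/100) = 12032 × 0.9432 ≈ 11349 billion.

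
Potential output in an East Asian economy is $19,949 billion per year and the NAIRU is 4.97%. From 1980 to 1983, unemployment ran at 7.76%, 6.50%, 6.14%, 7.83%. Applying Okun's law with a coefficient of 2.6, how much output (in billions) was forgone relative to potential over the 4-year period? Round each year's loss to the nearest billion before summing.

Year 1980: gap = -2.6 × (7.76 - 4.97) = -7.254%, loss ≈ 19949 × 7.254/100 ≈ 1447.
Year 1981: gap = -2.6 × (6.5 - 4.97) = -3.978%, loss ≈ 19949 × 3.978/100 ≈ 794.
Year 1982: gap = -2.6 × (6.14 - 4.97) = -3.042%, loss ≈ 19949 × 3.042/100 ≈ 607.
Year 1983: gap = -2.6 × (7.83 - 4.97) = -7.436%, loss ≈ 19949 × 7.436/100 ≈ 1483.
Total lost output = 1447 + 794 + 607 + 1483 = 4331 billion.

$4,331 billion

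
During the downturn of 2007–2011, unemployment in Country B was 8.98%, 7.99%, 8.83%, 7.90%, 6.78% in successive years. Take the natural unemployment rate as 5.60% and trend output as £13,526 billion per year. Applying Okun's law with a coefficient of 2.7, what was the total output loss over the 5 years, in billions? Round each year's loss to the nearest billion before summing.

£4,558 billion

Year 2007: gap = -2.7 × (8.98 - 5.6) = -9.126%, loss ≈ 13526 × 9.126/100 ≈ 1234.
Year 2008: gap = -2.7 × (7.99 - 5.6) = -6.453%, loss ≈ 13526 × 6.453/100 ≈ 873.
Year 2009: gap = -2.7 × (8.83 - 5.6) = -8.721%, loss ≈ 13526 × 8.721/100 ≈ 1180.
Year 2010: gap = -2.7 × (7.9 - 5.6) = -6.21%, loss ≈ 13526 × 6.21/100 ≈ 840.
Year 2011: gap = -2.7 × (6.78 - 5.6) = -3.186%, loss ≈ 13526 × 3.186/100 ≈ 431.
Total lost output = 1234 + 873 + 1180 + 840 + 431 = 4558 billion.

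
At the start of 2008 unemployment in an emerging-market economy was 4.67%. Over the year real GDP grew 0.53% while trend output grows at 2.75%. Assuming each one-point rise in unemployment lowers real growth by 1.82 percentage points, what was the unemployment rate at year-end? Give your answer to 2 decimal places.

5.89%

Growth-rate Okun's law: g_Y = g_Y* - β × Δu, so Δu = (g_Y* - g_Y)/β.
Δu = (2.75 - 0.53)/1.82 = 2.22/1.82 = 1.22 percentage points.
Year-end unemployment = 4.67 + 1.22 = 5.89%.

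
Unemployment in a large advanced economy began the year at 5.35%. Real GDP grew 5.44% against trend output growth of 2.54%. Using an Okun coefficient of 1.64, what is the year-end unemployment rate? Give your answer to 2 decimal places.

3.58%

Growth-rate Okun's law: g_Y = g_Y* - β × Δu, so Δu = (g_Y* - g_Y)/β.
Δu = (2.54 - 5.44)/1.64 = -2.9/1.64 = -1.77 percentage points.
Year-end unemployment = 5.35 - 1.77 = 3.58%.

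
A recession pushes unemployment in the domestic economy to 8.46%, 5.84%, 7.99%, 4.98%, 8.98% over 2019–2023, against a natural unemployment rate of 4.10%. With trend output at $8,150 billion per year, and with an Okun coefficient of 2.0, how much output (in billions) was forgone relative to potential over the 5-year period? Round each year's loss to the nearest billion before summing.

Year 2019: gap = -2.0 × (8.46 - 4.1) = -8.72%, loss ≈ 8150 × 8.72/100 ≈ 711.
Year 2020: gap = -2.0 × (5.84 - 4.1) = -3.48%, loss ≈ 8150 × 3.48/100 ≈ 284.
Year 2021: gap = -2.0 × (7.99 - 4.1) = -7.78%, loss ≈ 8150 × 7.78/100 ≈ 634.
Year 2022: gap = -2.0 × (4.98 - 4.1) = -1.76%, loss ≈ 8150 × 1.76/100 ≈ 143.
Year 2023: gap = -2.0 × (8.98 - 4.1) = -9.76%, loss ≈ 8150 × 9.76/100 ≈ 795.
Total lost output = 711 + 284 + 634 + 143 + 795 = 2567 billion.

$2,567 billion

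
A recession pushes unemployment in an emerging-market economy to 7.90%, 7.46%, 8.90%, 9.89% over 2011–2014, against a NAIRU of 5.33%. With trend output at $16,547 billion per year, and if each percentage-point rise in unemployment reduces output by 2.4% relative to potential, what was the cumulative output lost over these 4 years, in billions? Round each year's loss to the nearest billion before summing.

Year 2011: gap = -2.4 × (7.9 - 5.33) = -6.168%, loss ≈ 16547 × 6.168/100 ≈ 1021.
Year 2012: gap = -2.4 × (7.46 - 5.33) = -5.112%, loss ≈ 16547 × 5.112/100 ≈ 846.
Year 2013: gap = -2.4 × (8.9 - 5.33) = -8.568%, loss ≈ 16547 × 8.568/100 ≈ 1418.
Year 2014: gap = -2.4 × (9.89 - 5.33) = -10.944%, loss ≈ 16547 × 10.944/100 ≈ 1811.
Total lost output = 1021 + 846 + 1418 + 1811 = 5096 billion.

$5,096 billion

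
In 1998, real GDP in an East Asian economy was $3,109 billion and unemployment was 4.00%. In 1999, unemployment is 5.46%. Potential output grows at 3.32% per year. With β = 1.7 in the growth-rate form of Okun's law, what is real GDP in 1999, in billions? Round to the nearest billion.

$3,135 billion

Δu = 5.46 - 4 = 1.46 points.
Okun's law (growth form): g_Y = g_Y* - β × Δu = 3.32 - 1.7 × (1.46) = 3.32 - 2.482 = 0.838%.
Real GDP in the next year = 3109 × (1 + 0.838/100) = 3109 × 1.00838 ≈ 3135 billion.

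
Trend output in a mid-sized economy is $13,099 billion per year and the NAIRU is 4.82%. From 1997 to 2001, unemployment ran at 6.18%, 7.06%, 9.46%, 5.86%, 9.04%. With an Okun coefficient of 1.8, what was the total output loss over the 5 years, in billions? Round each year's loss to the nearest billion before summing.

Year 1997: gap = -1.8 × (6.18 - 4.82) = -2.448%, loss ≈ 13099 × 2.448/100 ≈ 321.
Year 1998: gap = -1.8 × (7.06 - 4.82) = -4.032%, loss ≈ 13099 × 4.032/100 ≈ 528.
Year 1999: gap = -1.8 × (9.46 - 4.82) = -8.352%, loss ≈ 13099 × 8.352/100 ≈ 1094.
Year 2000: gap = -1.8 × (5.86 - 4.82) = -1.872%, loss ≈ 13099 × 1.872/100 ≈ 245.
Year 2001: gap = -1.8 × (9.04 - 4.82) = -7.596%, loss ≈ 13099 × 7.596/100 ≈ 995.
Total lost output = 321 + 528 + 1094 + 245 + 995 = 3183 billion.

$3,183 billion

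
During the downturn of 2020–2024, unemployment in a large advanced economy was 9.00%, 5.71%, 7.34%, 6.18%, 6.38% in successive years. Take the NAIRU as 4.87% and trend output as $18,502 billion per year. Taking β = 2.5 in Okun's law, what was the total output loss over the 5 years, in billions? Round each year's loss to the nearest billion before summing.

$4,745 billion

Year 2020: gap = -2.5 × (9 - 4.87) = -10.325%, loss ≈ 18502 × 10.325/100 ≈ 1910.
Year 2021: gap = -2.5 × (5.71 - 4.87) = -2.1%, loss ≈ 18502 × 2.1/100 ≈ 389.
Year 2022: gap = -2.5 × (7.34 - 4.87) = -6.175%, loss ≈ 18502 × 6.175/100 ≈ 1142.
Year 2023: gap = -2.5 × (6.18 - 4.87) = -3.275%, loss ≈ 18502 × 3.275/100 ≈ 606.
Year 2024: gap = -2.5 × (6.38 - 4.87) = -3.775%, loss ≈ 18502 × 3.775/100 ≈ 698.
Total lost output = 1910 + 389 + 1142 + 606 + 698 = 4745 billion.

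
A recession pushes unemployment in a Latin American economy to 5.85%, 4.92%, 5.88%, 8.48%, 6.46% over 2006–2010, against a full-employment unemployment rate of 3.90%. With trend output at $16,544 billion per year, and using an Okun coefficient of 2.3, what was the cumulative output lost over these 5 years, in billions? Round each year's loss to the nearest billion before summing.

$4,600 billion

Year 2006: gap = -2.3 × (5.85 - 3.9) = -4.485%, loss ≈ 16544 × 4.485/100 ≈ 742.
Year 2007: gap = -2.3 × (4.92 - 3.9) = -2.346%, loss ≈ 16544 × 2.346/100 ≈ 388.
Year 2008: gap = -2.3 × (5.88 - 3.9) = -4.554%, loss ≈ 16544 × 4.554/100 ≈ 753.
Year 2009: gap = -2.3 × (8.48 - 3.9) = -10.534%, loss ≈ 16544 × 10.534/100 ≈ 1743.
Year 2010: gap = -2.3 × (6.46 - 3.9) = -5.888%, loss ≈ 16544 × 5.888/100 ≈ 974.
Total lost output = 742 + 388 + 753 + 1743 + 974 = 4600 billion.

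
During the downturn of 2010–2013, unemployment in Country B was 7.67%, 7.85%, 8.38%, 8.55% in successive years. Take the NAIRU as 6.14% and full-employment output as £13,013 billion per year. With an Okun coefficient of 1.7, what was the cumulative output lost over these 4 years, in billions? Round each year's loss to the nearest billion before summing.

£1,745 billion

Year 2010: gap = -1.7 × (7.67 - 6.14) = -2.601%, loss ≈ 13013 × 2.601/100 ≈ 338.
Year 2011: gap = -1.7 × (7.85 - 6.14) = -2.907%, loss ≈ 13013 × 2.907/100 ≈ 378.
Year 2012: gap = -1.7 × (8.38 - 6.14) = -3.808%, loss ≈ 13013 × 3.808/100 ≈ 496.
Year 2013: gap = -1.7 × (8.55 - 6.14) = -4.097%, loss ≈ 13013 × 4.097/100 ≈ 533.
Total lost output = 338 + 378 + 496 + 533 = 1745 billion.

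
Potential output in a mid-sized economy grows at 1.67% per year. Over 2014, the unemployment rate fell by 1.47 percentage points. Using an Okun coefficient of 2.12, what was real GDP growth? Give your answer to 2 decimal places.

Growth-rate Okun's law: g_Y = g_Y* - β × Δu.
g_Y = 1.67 - 2.12 × (-1.47) = 1.67 + 3.1164 = 4.7864%, i.e. 4.79% to 2 d.p.

4.79%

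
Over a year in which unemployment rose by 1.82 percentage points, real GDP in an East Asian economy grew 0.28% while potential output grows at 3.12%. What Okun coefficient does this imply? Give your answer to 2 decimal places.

β ≈ 1.56

Growth form: g_Y = g_Y* - β × Δu, so β = (g_Y* - g_Y)/Δu.
β = (3.12 - 0.28)/1.82 = 2.84/1.82 = 1.56.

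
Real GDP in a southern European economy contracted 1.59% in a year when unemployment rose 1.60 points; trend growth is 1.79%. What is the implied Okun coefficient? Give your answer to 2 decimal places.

β ≈ 2.11

Growth form: g_Y = g_Y* - β × Δu, so β = (g_Y* - g_Y)/Δu.
β = (1.79 + 1.59)/1.60 = 3.38/1.60 = 2.11.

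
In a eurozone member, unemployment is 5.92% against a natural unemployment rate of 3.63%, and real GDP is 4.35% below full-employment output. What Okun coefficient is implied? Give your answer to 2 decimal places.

β ≈ 1.90

Okun's law: output gap = -β × (u - u*).
-4.35 = -β × (5.92 - 3.63) = -β × 2.29, so β = 4.35/2.29 = 1.90.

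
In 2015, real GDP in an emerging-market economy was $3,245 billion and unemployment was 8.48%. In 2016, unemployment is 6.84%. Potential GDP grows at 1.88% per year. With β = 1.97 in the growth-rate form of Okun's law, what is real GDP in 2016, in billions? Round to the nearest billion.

$3,411 billion

Δu = 6.84 - 8.48 = -1.64 points.
Okun's law (growth form): g_Y = g_Y* - β × Δu = 1.88 - 1.97 × (-1.64) = 1.88 + 3.2308 = 5.1108%.
Real GDP in the next year = 3245 × (1 + 5.1108/100) = 3245 × 1.051108 ≈ 3411 billion.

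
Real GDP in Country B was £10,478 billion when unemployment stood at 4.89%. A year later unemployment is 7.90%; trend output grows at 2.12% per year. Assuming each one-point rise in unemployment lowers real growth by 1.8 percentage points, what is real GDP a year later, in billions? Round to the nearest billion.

Δu = 7.9 - 4.89 = 3.01 points.
Okun's law (growth form): g_Y = g_Y* - β × Δu = 2.12 - 1.8 × (3.01) = 2.12 - 5.418 = -3.298%.
Real GDP in the next year = 10478 × (1 - 3.298/100) = 10478 × 0.96702 ≈ 10132 billion.

£10,132 billion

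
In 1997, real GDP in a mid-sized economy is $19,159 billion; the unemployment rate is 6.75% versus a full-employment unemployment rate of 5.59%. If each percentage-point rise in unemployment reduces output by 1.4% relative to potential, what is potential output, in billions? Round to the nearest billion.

$19,475 billion

Unemployment gap = 6.75 - 5.59 = 1.16 points, so output gap = -1.4 × 1.16 = -1.624%.
Since Y = Y* × (1 + gap/100), Y* = 19159/0.98376 ≈ 19475 billion.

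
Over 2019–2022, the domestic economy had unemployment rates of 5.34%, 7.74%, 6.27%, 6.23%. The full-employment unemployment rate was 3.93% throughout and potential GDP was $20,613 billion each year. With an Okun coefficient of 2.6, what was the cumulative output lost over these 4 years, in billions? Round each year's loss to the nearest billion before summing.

$5,285 billion

Year 2019: gap = -2.6 × (5.34 - 3.93) = -3.666%, loss ≈ 20613 × 3.666/100 ≈ 756.
Year 2020: gap = -2.6 × (7.74 - 3.93) = -9.906%, loss ≈ 20613 × 9.906/100 ≈ 2042.
Year 2021: gap = -2.6 × (6.27 - 3.93) = -6.084%, loss ≈ 20613 × 6.084/100 ≈ 1254.
Year 2022: gap = -2.6 × (6.23 - 3.93) = -5.98%, loss ≈ 20613 × 5.98/100 ≈ 1233.
Total lost output = 756 + 2042 + 1254 + 1233 = 5285 billion.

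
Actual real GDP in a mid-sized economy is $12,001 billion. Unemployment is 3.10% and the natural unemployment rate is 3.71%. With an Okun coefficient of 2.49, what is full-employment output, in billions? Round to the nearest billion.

$11,821 billion

Unemployment gap = 3.1 - 3.71 = -0.61 points, so output gap = -2.49 × (-0.61) = 1.5189%.
Since Y = Y* × (1 + gap/100), Y* = 12001/1.015189 ≈ 11821 billion.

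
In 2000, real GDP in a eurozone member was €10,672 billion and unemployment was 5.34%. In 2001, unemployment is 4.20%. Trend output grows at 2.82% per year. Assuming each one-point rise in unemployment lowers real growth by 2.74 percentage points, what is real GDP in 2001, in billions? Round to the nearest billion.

€11,306 billion

Δu = 4.2 - 5.34 = -1.14 points.
Okun's law (growth form): g_Y = g_Y* - β × Δu = 2.82 - 2.74 × (-1.14) = 2.82 + 3.1236 = 5.9436%.
Real GDP in the next year = 10672 × (1 + 5.9436/100) = 10672 × 1.059436 ≈ 11306 billion.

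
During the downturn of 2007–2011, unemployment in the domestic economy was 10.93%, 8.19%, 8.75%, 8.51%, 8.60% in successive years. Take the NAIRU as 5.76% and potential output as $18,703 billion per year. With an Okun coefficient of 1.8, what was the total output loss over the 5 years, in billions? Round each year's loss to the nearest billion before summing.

$5,448 billion

Year 2007: gap = -1.8 × (10.93 - 5.76) = -9.306%, loss ≈ 18703 × 9.306/100 ≈ 1741.
Year 2008: gap = -1.8 × (8.19 - 5.76) = -4.374%, loss ≈ 18703 × 4.374/100 ≈ 818.
Year 2009: gap = -1.8 × (8.75 - 5.76) = -5.382%, loss ≈ 18703 × 5.382/100 ≈ 1007.
Year 2010: gap = -1.8 × (8.51 - 5.76) = -4.95%, loss ≈ 18703 × 4.95/100 ≈ 926.
Year 2011: gap = -1.8 × (8.6 - 5.76) = -5.112%, loss ≈ 18703 × 5.112/100 ≈ 956.
Total lost output = 1741 + 818 + 1007 + 926 + 956 = 5448 billion.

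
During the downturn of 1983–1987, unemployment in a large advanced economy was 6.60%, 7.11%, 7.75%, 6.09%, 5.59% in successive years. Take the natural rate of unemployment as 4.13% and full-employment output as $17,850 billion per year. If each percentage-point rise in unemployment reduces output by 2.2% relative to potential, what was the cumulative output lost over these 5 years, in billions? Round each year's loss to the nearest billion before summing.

$4,905 billion

Year 1983: gap = -2.2 × (6.6 - 4.13) = -5.434%, loss ≈ 17850 × 5.434/100 ≈ 970.
Year 1984: gap = -2.2 × (7.11 - 4.13) = -6.556%, loss ≈ 17850 × 6.556/100 ≈ 1170.
Year 1985: gap = -2.2 × (7.75 - 4.13) = -7.964%, loss ≈ 17850 × 7.964/100 ≈ 1422.
Year 1986: gap = -2.2 × (6.09 - 4.13) = -4.312%, loss ≈ 17850 × 4.312/100 ≈ 770.
Year 1987: gap = -2.2 × (5.59 - 4.13) = -3.212%, loss ≈ 17850 × 3.212/100 ≈ 573.
Total lost output = 970 + 1170 + 1422 + 770 + 573 = 4905 billion.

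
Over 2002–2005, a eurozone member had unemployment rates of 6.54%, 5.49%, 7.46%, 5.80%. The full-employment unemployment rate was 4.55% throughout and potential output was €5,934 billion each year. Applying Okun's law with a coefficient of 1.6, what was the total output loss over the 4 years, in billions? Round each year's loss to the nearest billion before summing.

Year 2002: gap = -1.6 × (6.54 - 4.55) = -3.184%, loss ≈ 5934 × 3.184/100 ≈ 189.
Year 2003: gap = -1.6 × (5.49 - 4.55) = -1.504%, loss ≈ 5934 × 1.504/100 ≈ 89.
Year 2004: gap = -1.6 × (7.46 - 4.55) = -4.656%, loss ≈ 5934 × 4.656/100 ≈ 276.
Year 2005: gap = -1.6 × (5.8 - 4.55) = -2%, loss ≈ 5934 × 2/100 ≈ 119.
Total lost output = 189 + 89 + 276 + 119 = 673 billion.

€673 billion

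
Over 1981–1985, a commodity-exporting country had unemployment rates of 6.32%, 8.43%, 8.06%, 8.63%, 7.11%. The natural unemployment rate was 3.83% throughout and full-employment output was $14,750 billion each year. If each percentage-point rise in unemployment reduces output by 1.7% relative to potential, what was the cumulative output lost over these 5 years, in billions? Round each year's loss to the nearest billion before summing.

Year 1981: gap = -1.7 × (6.32 - 3.83) = -4.233%, loss ≈ 14750 × 4.233/100 ≈ 624.
Year 1982: gap = -1.7 × (8.43 - 3.83) = -7.82%, loss ≈ 14750 × 7.82/100 ≈ 1153.
Year 1983: gap = -1.7 × (8.06 - 3.83) = -7.191%, loss ≈ 14750 × 7.191/100 ≈ 1061.
Year 1984: gap = -1.7 × (8.63 - 3.83) = -8.16%, loss ≈ 14750 × 8.16/100 ≈ 1204.
Year 1985: gap = -1.7 × (7.11 - 3.83) = -5.576%, loss ≈ 14750 × 5.576/100 ≈ 822.
Total lost output = 624 + 1153 + 1061 + 1204 + 822 = 4864 billion.

$4,864 billion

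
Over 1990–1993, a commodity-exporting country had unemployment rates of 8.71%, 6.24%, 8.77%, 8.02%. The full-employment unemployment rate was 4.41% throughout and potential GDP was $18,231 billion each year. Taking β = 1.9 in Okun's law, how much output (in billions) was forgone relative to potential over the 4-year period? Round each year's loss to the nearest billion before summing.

$4,883 billion

Year 1990: gap = -1.9 × (8.71 - 4.41) = -8.17%, loss ≈ 18231 × 8.17/100 ≈ 1489.
Year 1991: gap = -1.9 × (6.24 - 4.41) = -3.477%, loss ≈ 18231 × 3.477/100 ≈ 634.
Year 1992: gap = -1.9 × (8.77 - 4.41) = -8.284%, loss ≈ 18231 × 8.284/100 ≈ 1510.
Year 1993: gap = -1.9 × (8.02 - 4.41) = -6.859%, loss ≈ 18231 × 6.859/100 ≈ 1250.
Total lost output = 1489 + 634 + 1510 + 1250 = 4883 billion.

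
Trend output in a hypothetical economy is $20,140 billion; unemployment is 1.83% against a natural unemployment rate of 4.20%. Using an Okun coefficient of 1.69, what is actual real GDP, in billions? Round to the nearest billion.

Unemployment gap = 1.83 - 4.2 = -2.37 points, so the output gap is -1.69 × (-2.37) = 4.0053%.
Actual GDP = 20140 × (1 + 4.0053/100) = 20140 × 1.040053 ≈ 20947 billion.

$20,947 billion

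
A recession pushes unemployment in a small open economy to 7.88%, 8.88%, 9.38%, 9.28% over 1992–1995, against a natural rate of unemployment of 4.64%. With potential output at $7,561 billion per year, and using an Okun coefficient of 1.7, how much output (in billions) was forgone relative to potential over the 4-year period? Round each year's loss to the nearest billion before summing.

$2,166 billion

Year 1992: gap = -1.7 × (7.88 - 4.64) = -5.508%, loss ≈ 7561 × 5.508/100 ≈ 416.
Year 1993: gap = -1.7 × (8.88 - 4.64) = -7.208%, loss ≈ 7561 × 7.208/100 ≈ 545.
Year 1994: gap = -1.7 × (9.38 - 4.64) = -8.058%, loss ≈ 7561 × 8.058/100 ≈ 609.
Year 1995: gap = -1.7 × (9.28 - 4.64) = -7.888%, loss ≈ 7561 × 7.888/100 ≈ 596.
Total lost output = 416 + 545 + 609 + 596 = 2166 billion.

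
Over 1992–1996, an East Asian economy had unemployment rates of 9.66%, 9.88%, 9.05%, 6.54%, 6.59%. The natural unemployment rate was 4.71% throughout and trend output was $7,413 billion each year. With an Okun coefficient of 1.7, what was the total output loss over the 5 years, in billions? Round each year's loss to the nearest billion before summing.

Year 1992: gap = -1.7 × (9.66 - 4.71) = -8.415%, loss ≈ 7413 × 8.415/100 ≈ 624.
Year 1993: gap = -1.7 × (9.88 - 4.71) = -8.789%, loss ≈ 7413 × 8.789/100 ≈ 652.
Year 1994: gap = -1.7 × (9.05 - 4.71) = -7.378%, loss ≈ 7413 × 7.378/100 ≈ 547.
Year 1995: gap = -1.7 × (6.54 - 4.71) = -3.111%, loss ≈ 7413 × 3.111/100 ≈ 231.
Year 1996: gap = -1.7 × (6.59 - 4.71) = -3.196%, loss ≈ 7413 × 3.196/100 ≈ 237.
Total lost output = 624 + 652 + 547 + 231 + 237 = 2291 billion.

$2,291 billion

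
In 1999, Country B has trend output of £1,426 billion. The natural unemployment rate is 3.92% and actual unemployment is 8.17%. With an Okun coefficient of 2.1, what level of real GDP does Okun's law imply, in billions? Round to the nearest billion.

£1,299 billion

Unemployment gap = 8.17 - 3.92 = 4.25 points, so the output gap is -2.1 × 4.25 = -8.925%.
Actual GDP = 1426 × (1 - 8.925/100) = 1426 × 0.91075 ≈ 1299 billion.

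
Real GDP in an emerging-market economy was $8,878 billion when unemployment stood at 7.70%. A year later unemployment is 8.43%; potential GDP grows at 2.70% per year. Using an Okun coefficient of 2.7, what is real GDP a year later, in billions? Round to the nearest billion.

$8,943 billion

Δu = 8.43 - 7.7 = 0.73 points.
Okun's law (growth form): g_Y = g_Y* - β × Δu = 2.70 - 2.7 × (0.73) = 2.7 - 1.971 = 0.729%.
Real GDP in the next year = 8878 × (1 + 0.729/100) = 8878 × 1.00729 ≈ 8943 billion.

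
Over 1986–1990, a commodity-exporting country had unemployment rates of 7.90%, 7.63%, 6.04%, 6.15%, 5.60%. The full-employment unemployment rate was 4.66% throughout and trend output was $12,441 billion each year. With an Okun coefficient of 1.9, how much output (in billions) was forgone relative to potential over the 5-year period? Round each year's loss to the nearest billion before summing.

Year 1986: gap = -1.9 × (7.9 - 4.66) = -6.156%, loss ≈ 12441 × 6.156/100 ≈ 766.
Year 1987: gap = -1.9 × (7.63 - 4.66) = -5.643%, loss ≈ 12441 × 5.643/100 ≈ 702.
Year 1988: gap = -1.9 × (6.04 - 4.66) = -2.622%, loss ≈ 12441 × 2.622/100 ≈ 326.
Year 1989: gap = -1.9 × (6.15 - 4.66) = -2.831%, loss ≈ 12441 × 2.831/100 ≈ 352.
Year 1990: gap = -1.9 × (5.6 - 4.66) = -1.786%, loss ≈ 12441 × 1.786/100 ≈ 222.
Total lost output = 766 + 702 + 326 + 352 + 222 = 2368 billion.

$2,368 billion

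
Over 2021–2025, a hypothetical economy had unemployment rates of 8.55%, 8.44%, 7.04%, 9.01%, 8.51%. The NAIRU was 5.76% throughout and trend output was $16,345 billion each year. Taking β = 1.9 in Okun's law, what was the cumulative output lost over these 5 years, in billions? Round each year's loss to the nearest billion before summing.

Year 2021: gap = -1.9 × (8.55 - 5.76) = -5.301%, loss ≈ 16345 × 5.301/100 ≈ 866.
Year 2022: gap = -1.9 × (8.44 - 5.76) = -5.092%, loss ≈ 16345 × 5.092/100 ≈ 832.
Year 2023: gap = -1.9 × (7.04 - 5.76) = -2.432%, loss ≈ 16345 × 2.432/100 ≈ 398.
Year 2024: gap = -1.9 × (9.01 - 5.76) = -6.175%, loss ≈ 16345 × 6.175/100 ≈ 1009.
Year 2025: gap = -1.9 × (8.51 - 5.76) = -5.225%, loss ≈ 16345 × 5.225/100 ≈ 854.
Total lost output = 866 + 832 + 398 + 1009 + 854 = 3959 billion.

$3,959 billion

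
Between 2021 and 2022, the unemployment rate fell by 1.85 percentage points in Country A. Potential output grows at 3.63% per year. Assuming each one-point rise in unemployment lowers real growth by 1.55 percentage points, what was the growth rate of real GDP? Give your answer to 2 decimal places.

Growth-rate Okun's law: g_Y = g_Y* - β × Δu.
g_Y = 3.63 - 1.55 × (-1.85) = 3.63 + 2.8675 = 6.4975%, i.e. 6.50% to 2 d.p.

6.50%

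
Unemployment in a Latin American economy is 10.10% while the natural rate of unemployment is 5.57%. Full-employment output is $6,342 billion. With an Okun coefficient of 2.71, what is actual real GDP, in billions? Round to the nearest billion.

$5,563 billion

Unemployment gap = 10.1 - 5.57 = 4.53 points, so the output gap is -2.71 × 4.53 = -12.2763%.
Actual GDP = 6342 × (1 - 12.2763/100) = 6342 × 0.877237 ≈ 5563 billion.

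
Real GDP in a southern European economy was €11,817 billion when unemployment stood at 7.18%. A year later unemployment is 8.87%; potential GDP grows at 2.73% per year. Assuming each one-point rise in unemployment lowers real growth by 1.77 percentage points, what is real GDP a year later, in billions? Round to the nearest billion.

Δu = 8.87 - 7.18 = 1.69 points.
Okun's law (growth form): g_Y = g_Y* - β × Δu = 2.73 - 1.77 × (1.69) = 2.73 - 2.9913 = -0.2613%.
Real GDP in the next year = 11817 × (1 - 0.2613/100) = 11817 × 0.997387 ≈ 11786 billion.

€11,786 billion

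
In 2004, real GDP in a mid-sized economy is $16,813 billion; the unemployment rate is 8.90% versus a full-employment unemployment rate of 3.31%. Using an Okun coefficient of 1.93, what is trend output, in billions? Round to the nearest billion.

Unemployment gap = 8.9 - 3.31 = 5.59 points, so output gap = -1.93 × 5.59 = -10.7887%.
Since Y = Y* × (1 + gap/100), Y* = 16813/0.892113 ≈ 18846 billion.

$18,846 billion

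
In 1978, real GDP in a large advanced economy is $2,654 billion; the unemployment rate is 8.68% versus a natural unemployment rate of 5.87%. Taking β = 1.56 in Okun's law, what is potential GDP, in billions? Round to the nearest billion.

$2,776 billion

Unemployment gap = 8.68 - 5.87 = 2.81 points, so output gap = -1.56 × 2.81 = -4.3836%.
Since Y = Y* × (1 + gap/100), Y* = 2654/0.956164 ≈ 2776 billion.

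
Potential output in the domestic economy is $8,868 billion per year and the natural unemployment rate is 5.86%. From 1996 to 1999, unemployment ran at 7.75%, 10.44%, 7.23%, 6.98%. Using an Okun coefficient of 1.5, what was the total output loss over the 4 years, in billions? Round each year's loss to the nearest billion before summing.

$1,191 billion

Year 1996: gap = -1.5 × (7.75 - 5.86) = -2.835%, loss ≈ 8868 × 2.835/100 ≈ 251.
Year 1997: gap = -1.5 × (10.44 - 5.86) = -6.87%, loss ≈ 8868 × 6.87/100 ≈ 609.
Year 1998: gap = -1.5 × (7.23 - 5.86) = -2.055%, loss ≈ 8868 × 2.055/100 ≈ 182.
Year 1999: gap = -1.5 × (6.98 - 5.86) = -1.68%, loss ≈ 8868 × 1.68/100 ≈ 149.
Total lost output = 251 + 609 + 182 + 149 = 1191 billion.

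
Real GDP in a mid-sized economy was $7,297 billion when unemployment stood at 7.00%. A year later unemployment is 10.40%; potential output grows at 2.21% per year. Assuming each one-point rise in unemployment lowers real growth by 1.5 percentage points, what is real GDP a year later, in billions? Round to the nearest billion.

$7,086 billion

Δu = 10.4 - 7 = 3.4 points.
Okun's law (growth form): g_Y = g_Y* - β × Δu = 2.21 - 1.5 × (3.40) = 2.21 - 5.1 = -2.89%.
Real GDP in the next year = 7297 × (1 - 2.89/100) = 7297 × 0.9711 ≈ 7086 billion.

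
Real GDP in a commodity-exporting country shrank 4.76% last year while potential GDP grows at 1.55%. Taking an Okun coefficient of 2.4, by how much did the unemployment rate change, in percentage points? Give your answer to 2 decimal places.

2.63 percentage points

Growth-rate Okun's law: g_Y = g_Y* - β × Δu, so Δu = (g_Y* - g_Y)/β.
Δu = (1.55 + 4.76)/2.4 = 6.31/2.4 = 2.63 percentage points.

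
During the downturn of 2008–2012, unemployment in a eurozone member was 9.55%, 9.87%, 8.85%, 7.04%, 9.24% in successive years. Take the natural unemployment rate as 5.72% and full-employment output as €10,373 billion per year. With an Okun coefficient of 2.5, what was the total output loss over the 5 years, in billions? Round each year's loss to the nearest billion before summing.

Year 2008: gap = -2.5 × (9.55 - 5.72) = -9.575%, loss ≈ 10373 × 9.575/100 ≈ 993.
Year 2009: gap = -2.5 × (9.87 - 5.72) = -10.375%, loss ≈ 10373 × 10.375/100 ≈ 1076.
Year 2010: gap = -2.5 × (8.85 - 5.72) = -7.825%, loss ≈ 10373 × 7.825/100 ≈ 812.
Year 2011: gap = -2.5 × (7.04 - 5.72) = -3.3%, loss ≈ 10373 × 3.3/100 ≈ 342.
Year 2012: gap = -2.5 × (9.24 - 5.72) = -8.8%, loss ≈ 10373 × 8.8/100 ≈ 913.
Total lost output = 993 + 1076 + 812 + 342 + 913 = 4136 billion.

€4,136 billion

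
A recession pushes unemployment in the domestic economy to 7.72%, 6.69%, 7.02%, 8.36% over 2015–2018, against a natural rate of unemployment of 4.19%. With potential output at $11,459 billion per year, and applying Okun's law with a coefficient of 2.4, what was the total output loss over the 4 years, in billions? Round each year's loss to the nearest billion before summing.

Year 2015: gap = -2.4 × (7.72 - 4.19) = -8.472%, loss ≈ 11459 × 8.472/100 ≈ 971.
Year 2016: gap = -2.4 × (6.69 - 4.19) = -6%, loss ≈ 11459 × 6/100 ≈ 688.
Year 2017: gap = -2.4 × (7.02 - 4.19) = -6.792%, loss ≈ 11459 × 6.792/100 ≈ 778.
Year 2018: gap = -2.4 × (8.36 - 4.19) = -10.008%, loss ≈ 11459 × 10.008/100 ≈ 1147.
Total lost output = 971 + 688 + 778 + 1147 = 3584 billion.

$3,584 billion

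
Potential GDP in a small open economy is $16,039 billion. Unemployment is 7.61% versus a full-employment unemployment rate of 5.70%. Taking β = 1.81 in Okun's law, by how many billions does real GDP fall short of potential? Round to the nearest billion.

$554 billion

Output gap = -1.81 × (7.61 - 5.7) = -1.81 × 1.91 = -3.4571%.
Actual GDP ≈ 16039 × 0.965429 ≈ 15485 billion, so the shortfall is 16039 - 15485 = 554 billion.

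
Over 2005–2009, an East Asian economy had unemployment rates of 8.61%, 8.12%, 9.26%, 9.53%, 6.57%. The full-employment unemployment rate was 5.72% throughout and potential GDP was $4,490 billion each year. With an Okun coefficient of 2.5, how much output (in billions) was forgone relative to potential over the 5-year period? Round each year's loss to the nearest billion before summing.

$1,513 billion

Year 2005: gap = -2.5 × (8.61 - 5.72) = -7.225%, loss ≈ 4490 × 7.225/100 ≈ 324.
Year 2006: gap = -2.5 × (8.12 - 5.72) = -6%, loss ≈ 4490 × 6/100 ≈ 269.
Year 2007: gap = -2.5 × (9.26 - 5.72) = -8.85%, loss ≈ 4490 × 8.85/100 ≈ 397.
Year 2008: gap = -2.5 × (9.53 - 5.72) = -9.525%, loss ≈ 4490 × 9.525/100 ≈ 428.
Year 2009: gap = -2.5 × (6.57 - 5.72) = -2.125%, loss ≈ 4490 × 2.125/100 ≈ 95.
Total lost output = 324 + 269 + 397 + 428 + 95 = 1513 billion.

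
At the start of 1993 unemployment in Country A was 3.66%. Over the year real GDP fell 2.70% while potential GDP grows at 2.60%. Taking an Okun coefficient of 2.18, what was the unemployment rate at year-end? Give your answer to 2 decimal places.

Growth-rate Okun's law: g_Y = g_Y* - β × Δu, so Δu = (g_Y* - g_Y)/β.
Δu = (2.6 + 2.7)/2.18 = 5.3/2.18 = 2.43 percentage points.
Year-end unemployment = 3.66 + 2.43 = 6.09%.

6.09%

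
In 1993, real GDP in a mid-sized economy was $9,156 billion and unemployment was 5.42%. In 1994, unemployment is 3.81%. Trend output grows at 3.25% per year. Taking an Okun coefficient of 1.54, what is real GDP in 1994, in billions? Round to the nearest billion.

$9,681 billion

Δu = 3.81 - 5.42 = -1.61 points.
Okun's law (growth form): g_Y = g_Y* - β × Δu = 3.25 - 1.54 × (-1.61) = 3.25 + 2.4794 = 5.7294%.
Real GDP in the next year = 9156 × (1 + 5.7294/100) = 9156 × 1.057294 ≈ 9681 billion.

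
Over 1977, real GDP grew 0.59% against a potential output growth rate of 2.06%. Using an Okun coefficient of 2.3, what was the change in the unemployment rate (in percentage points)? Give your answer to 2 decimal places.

0.64 percentage points

Growth-rate Okun's law: g_Y = g_Y* - β × Δu, so Δu = (g_Y* - g_Y)/β.
Δu = (2.06 - 0.59)/2.3 = 1.47/2.3 = 0.64 percentage points.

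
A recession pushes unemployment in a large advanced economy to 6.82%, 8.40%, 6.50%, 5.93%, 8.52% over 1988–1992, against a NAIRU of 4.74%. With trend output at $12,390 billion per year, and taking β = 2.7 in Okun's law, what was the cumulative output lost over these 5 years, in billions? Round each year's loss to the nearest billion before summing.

Year 1988: gap = -2.7 × (6.82 - 4.74) = -5.616%, loss ≈ 12390 × 5.616/100 ≈ 696.
Year 1989: gap = -2.7 × (8.4 - 4.74) = -9.882%, loss ≈ 12390 × 9.882/100 ≈ 1224.
Year 1990: gap = -2.7 × (6.5 - 4.74) = -4.752%, loss ≈ 12390 × 4.752/100 ≈ 589.
Year 1991: gap = -2.7 × (5.93 - 4.74) = -3.213%, loss ≈ 12390 × 3.213/100 ≈ 398.
Year 1992: gap = -2.7 × (8.52 - 4.74) = -10.206%, loss ≈ 12390 × 10.206/100 ≈ 1265.
Total lost output = 696 + 1224 + 589 + 398 + 1265 = 4172 billion.

$4,172 billion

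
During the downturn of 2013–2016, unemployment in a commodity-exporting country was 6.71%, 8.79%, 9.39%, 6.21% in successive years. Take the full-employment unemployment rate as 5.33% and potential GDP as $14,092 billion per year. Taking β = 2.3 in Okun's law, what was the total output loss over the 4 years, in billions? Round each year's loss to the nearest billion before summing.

Year 2013: gap = -2.3 × (6.71 - 5.33) = -3.174%, loss ≈ 14092 × 3.174/100 ≈ 447.
Year 2014: gap = -2.3 × (8.79 - 5.33) = -7.958%, loss ≈ 14092 × 7.958/100 ≈ 1121.
Year 2015: gap = -2.3 × (9.39 - 5.33) = -9.338%, loss ≈ 14092 × 9.338/100 ≈ 1316.
Year 2016: gap = -2.3 × (6.21 - 5.33) = -2.024%, loss ≈ 14092 × 2.024/100 ≈ 285.
Total lost output = 447 + 1121 + 1316 + 285 = 3169 billion.

$3,169 billion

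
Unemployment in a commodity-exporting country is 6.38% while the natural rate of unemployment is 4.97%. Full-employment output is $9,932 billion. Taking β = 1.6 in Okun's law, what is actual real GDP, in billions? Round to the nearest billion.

Unemployment gap = 6.38 - 4.97 = 1.41 points, so the output gap is -1.6 × 1.41 = -2.256%.
Actual GDP = 9932 × (1 - 2.256/100) = 9932 × 0.97744 ≈ 9708 billion.

$9,708 billion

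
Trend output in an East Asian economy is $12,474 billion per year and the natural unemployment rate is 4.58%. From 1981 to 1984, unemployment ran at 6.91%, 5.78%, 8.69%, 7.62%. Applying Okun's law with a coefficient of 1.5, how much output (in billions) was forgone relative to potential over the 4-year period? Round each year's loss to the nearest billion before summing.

$1,999 billion

Year 1981: gap = -1.5 × (6.91 - 4.58) = -3.495%, loss ≈ 12474 × 3.495/100 ≈ 436.
Year 1982: gap = -1.5 × (5.78 - 4.58) = -1.8%, loss ≈ 12474 × 1.8/100 ≈ 225.
Year 1983: gap = -1.5 × (8.69 - 4.58) = -6.165%, loss ≈ 12474 × 6.165/100 ≈ 769.
Year 1984: gap = -1.5 × (7.62 - 4.58) = -4.56%, loss ≈ 12474 × 4.56/100 ≈ 569.
Total lost output = 436 + 225 + 769 + 569 = 1999 billion.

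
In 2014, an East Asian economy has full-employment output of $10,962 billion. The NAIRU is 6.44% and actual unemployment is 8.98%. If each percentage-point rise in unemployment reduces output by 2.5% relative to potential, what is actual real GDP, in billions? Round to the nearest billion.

Unemployment gap = 8.98 - 6.44 = 2.54 points, so the output gap is -2.5 × 2.54 = -6.35%.
Actual GDP = 10962 × (1 - 6.35/100) = 10962 × 0.9365 ≈ 10266 billion.

$10,266 billion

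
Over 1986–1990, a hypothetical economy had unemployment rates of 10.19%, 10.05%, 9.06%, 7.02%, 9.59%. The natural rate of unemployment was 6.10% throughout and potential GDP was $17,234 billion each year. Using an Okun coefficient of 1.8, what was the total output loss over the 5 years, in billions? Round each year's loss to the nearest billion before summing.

Year 1986: gap = -1.8 × (10.19 - 6.1) = -7.362%, loss ≈ 17234 × 7.362/100 ≈ 1269.
Year 1987: gap = -1.8 × (10.05 - 6.1) = -7.11%, loss ≈ 17234 × 7.11/100 ≈ 1225.
Year 1988: gap = -1.8 × (9.06 - 6.1) = -5.328%, loss ≈ 17234 × 5.328/100 ≈ 918.
Year 1989: gap = -1.8 × (7.02 - 6.1) = -1.656%, loss ≈ 17234 × 1.656/100 ≈ 285.
Year 1990: gap = -1.8 × (9.59 - 6.1) = -6.282%, loss ≈ 17234 × 6.282/100 ≈ 1083.
Total lost output = 1269 + 1225 + 918 + 285 + 1083 = 4780 billion.

$4,780 billion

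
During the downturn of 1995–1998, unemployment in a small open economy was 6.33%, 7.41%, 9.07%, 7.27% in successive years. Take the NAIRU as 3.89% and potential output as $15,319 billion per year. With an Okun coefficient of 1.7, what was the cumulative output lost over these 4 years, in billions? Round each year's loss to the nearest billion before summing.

Year 1995: gap = -1.7 × (6.33 - 3.89) = -4.148%, loss ≈ 15319 × 4.148/100 ≈ 635.
Year 1996: gap = -1.7 × (7.41 - 3.89) = -5.984%, loss ≈ 15319 × 5.984/100 ≈ 917.
Year 1997: gap = -1.7 × (9.07 - 3.89) = -8.806%, loss ≈ 15319 × 8.806/100 ≈ 1349.
Year 1998: gap = -1.7 × (7.27 - 3.89) = -5.746%, loss ≈ 15319 × 5.746/100 ≈ 880.
Total lost output = 635 + 917 + 1349 + 880 = 3781 billion.

$3,781 billion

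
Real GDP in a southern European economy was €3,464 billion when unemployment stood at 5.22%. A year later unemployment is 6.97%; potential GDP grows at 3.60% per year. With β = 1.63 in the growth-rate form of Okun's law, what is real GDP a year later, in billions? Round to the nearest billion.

€3,490 billion

Δu = 6.97 - 5.22 = 1.75 points.
Okun's law (growth form): g_Y = g_Y* - β × Δu = 3.60 - 1.63 × (1.75) = 3.6 - 2.8525 = 0.7475%.
Real GDP in the next year = 3464 × (1 + 0.7475/100) = 3464 × 1.007475 ≈ 3490 billion.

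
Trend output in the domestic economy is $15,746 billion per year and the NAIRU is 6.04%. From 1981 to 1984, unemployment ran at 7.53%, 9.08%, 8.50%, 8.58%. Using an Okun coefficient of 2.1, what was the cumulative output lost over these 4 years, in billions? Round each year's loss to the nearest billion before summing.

Year 1981: gap = -2.1 × (7.53 - 6.04) = -3.129%, loss ≈ 15746 × 3.129/100 ≈ 493.
Year 1982: gap = -2.1 × (9.08 - 6.04) = -6.384%, loss ≈ 15746 × 6.384/100 ≈ 1005.
Year 1983: gap = -2.1 × (8.5 - 6.04) = -5.166%, loss ≈ 15746 × 5.166/100 ≈ 813.
Year 1984: gap = -2.1 × (8.58 - 6.04) = -5.334%, loss ≈ 15746 × 5.334/100 ≈ 840.
Total lost output = 493 + 1005 + 813 + 840 = 3151 billion.

$3,151 billion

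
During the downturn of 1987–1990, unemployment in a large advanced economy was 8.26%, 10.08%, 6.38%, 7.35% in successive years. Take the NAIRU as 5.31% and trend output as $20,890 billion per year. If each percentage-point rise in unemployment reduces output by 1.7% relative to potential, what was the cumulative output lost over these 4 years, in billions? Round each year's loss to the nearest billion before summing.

Year 1987: gap = -1.7 × (8.26 - 5.31) = -5.015%, loss ≈ 20890 × 5.015/100 ≈ 1048.
Year 1988: gap = -1.7 × (10.08 - 5.31) = -8.109%, loss ≈ 20890 × 8.109/100 ≈ 1694.
Year 1989: gap = -1.7 × (6.38 - 5.31) = -1.819%, loss ≈ 20890 × 1.819/100 ≈ 380.
Year 1990: gap = -1.7 × (7.35 - 5.31) = -3.468%, loss ≈ 20890 × 3.468/100 ≈ 724.
Total lost output = 1048 + 1694 + 380 + 724 = 3846 billion.

$3,846 billion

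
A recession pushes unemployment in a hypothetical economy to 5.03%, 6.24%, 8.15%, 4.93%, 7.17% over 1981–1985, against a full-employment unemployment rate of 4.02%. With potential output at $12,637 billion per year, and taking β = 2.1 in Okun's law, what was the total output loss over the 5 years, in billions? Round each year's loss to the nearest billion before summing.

$3,030 billion

Year 1981: gap = -2.1 × (5.03 - 4.02) = -2.121%, loss ≈ 12637 × 2.121/100 ≈ 268.
Year 1982: gap = -2.1 × (6.24 - 4.02) = -4.662%, loss ≈ 12637 × 4.662/100 ≈ 589.
Year 1983: gap = -2.1 × (8.15 - 4.02) = -8.673%, loss ≈ 12637 × 8.673/100 ≈ 1096.
Year 1984: gap = -2.1 × (4.93 - 4.02) = -1.911%, loss ≈ 12637 × 1.911/100 ≈ 241.
Year 1985: gap = -2.1 × (7.17 - 4.02) = -6.615%, loss ≈ 12637 × 6.615/100 ≈ 836.
Total lost output = 268 + 589 + 1096 + 241 + 836 = 3030 billion.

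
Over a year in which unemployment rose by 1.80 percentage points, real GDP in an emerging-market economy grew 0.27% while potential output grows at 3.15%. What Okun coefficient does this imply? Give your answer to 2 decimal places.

Growth form: g_Y = g_Y* - β × Δu, so β = (g_Y* - g_Y)/Δu.
β = (3.15 - 0.27)/1.80 = 2.88/1.80 = 1.60.

β ≈ 1.60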